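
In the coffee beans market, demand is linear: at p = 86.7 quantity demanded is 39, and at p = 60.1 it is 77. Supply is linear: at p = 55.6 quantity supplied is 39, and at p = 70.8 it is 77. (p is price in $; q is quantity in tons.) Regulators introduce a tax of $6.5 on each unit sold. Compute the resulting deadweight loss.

Demand slope = (60.1 − 86.7)/(77 − 39) = −0.7, so p = 114 − 0.7q.
Supply slope = (70.8 − 55.6)/(77 − 39) = 0.4, so p = 40 + 0.4q.
Competitive equilibrium: 114 − 0.7q = 40 + 0.4q → q* = 67.2727, p* = 66.9091.
With the tax, the buyer price exceeds the seller price by 6.5: (114 − 0.7q) − (40 + 0.4q) = 6.5 → q' = 61.3636.
Δq = 67.2727 − 61.3636 = 5.9091; the wedge equals the tax, 6.5.
DWL = ½ × 5.9091 × 6.5 = $19.20.

$19.20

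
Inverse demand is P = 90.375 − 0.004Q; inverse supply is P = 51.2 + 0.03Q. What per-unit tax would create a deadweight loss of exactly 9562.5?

Competitive equilibrium: 90.375 − 0.004Q = 51.2 + 0.03Q → Q* = 1152.2059, P* = 85.7662.
A tax t gives ΔQ = t/0.034 and wedge t, so DWL = t²/0.068.
t²/0.068 = 9562.5 → t² = 650.25 → t = 25.5.

25.5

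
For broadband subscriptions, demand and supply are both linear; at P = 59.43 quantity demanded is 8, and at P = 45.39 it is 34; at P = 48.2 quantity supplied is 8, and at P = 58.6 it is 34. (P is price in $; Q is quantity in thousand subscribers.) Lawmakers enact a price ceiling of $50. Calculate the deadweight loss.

Demand slope = (45.39 − 59.43)/(34 − 8) = −0.54, so P = 63.75 − 0.54Q.
Supply slope = (58.6 − 48.2)/(34 − 8) = 0.4, so P = 45 + 0.4Q.
Competitive equilibrium: 63.75 − 0.54Q = 45 + 0.4Q → Q* = 19.9468, P* = 52.9787.
At the ceiling P = 50, quantity supplied = (50 − 45)/0.4 = 12.5.
Willingness to pay at Q' = 12.5: 63.75 − 0.54·12.5 = 57.
ΔQ = 19.9468 − 12.5 = 7.4468; wedge = 57 − 50 = 7.
Welfare loss = ½ × 7.4468 × 7 = $26.06 thousand.

$26.06 thousand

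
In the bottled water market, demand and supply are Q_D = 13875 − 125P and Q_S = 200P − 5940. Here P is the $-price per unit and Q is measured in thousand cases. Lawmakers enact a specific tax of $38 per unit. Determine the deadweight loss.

$55538.46 thousand

In inverse form: demand P = 111 − 0.008Q, supply P = 29.7 + 0.005Q.
Competitive equilibrium: 111 − 0.008Q = 29.7 + 0.005Q → Q* = 6253.8462, P* = 60.9692.
With the tax, the buyer price exceeds the seller price by 38: (111 − 0.008Q) − (29.7 + 0.005Q) = 38 → Q' = 3330.7692.
ΔQ = 6253.8462 − 3330.7692 = 2923.077; the wedge equals the tax, 38.
Welfare loss = ½ × 2923.077 × 38 = $55538.46 thousand.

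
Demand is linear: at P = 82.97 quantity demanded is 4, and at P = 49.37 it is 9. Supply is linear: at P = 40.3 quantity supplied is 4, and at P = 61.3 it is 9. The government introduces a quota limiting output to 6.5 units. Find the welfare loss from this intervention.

10.82

Demand slope = (49.37 − 82.97)/(9 − 4) = −6.72, so P = 109.85 − 6.72Q.
Supply slope = (61.3 − 40.3)/(9 − 4) = 4.2, so P = 23.5 + 4.2Q.
Competitive equilibrium: 109.85 − 6.72Q = 23.5 + 4.2Q → Q* = 7.9075, P* = 56.7115.
At Q = 6.5: demand price = 109.85 − 6.72·6.5 = 66.17; supply price = 23.5 + 4.2·6.5 = 50.8.
ΔQ = 7.9075 − 6.5 = 1.4075; wedge = 66.17 − 50.8 = 15.37.
DWL = ½ × 1.4075 × 15.37 = 10.82.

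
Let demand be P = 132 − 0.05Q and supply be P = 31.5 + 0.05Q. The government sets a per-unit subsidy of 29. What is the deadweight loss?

4205

Competitive equilibrium: 132 − 0.05Q = 31.5 + 0.05Q → Q* = 1005, P* = 81.75.
The subsidy lowers effective supply by 29: P = 2.5 + 0.05Q.
New quantity: 132 − 0.05Q = 2.5 + 0.05Q → Q' = 1295.
Overproduction ΔQ = 1295 − 1005 = 290; wedge = subsidy = 29.
The triangle = ½ × 290 × 29 = 4205.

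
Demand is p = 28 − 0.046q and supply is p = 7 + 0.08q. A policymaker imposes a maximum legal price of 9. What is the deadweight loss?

1264.375

Competitive equilibrium: 28 − 0.046q = 7 + 0.08q → q* = 166.6667, p* = 20.3333.
At the ceiling p = 9, quantity supplied = (9 − 7)/0.08 = 25.
Willingness to pay at q' = 25: 28 − 0.046·25 = 26.85.
Δq = 166.6667 − 25 = 141.6667; wedge = 26.85 − 9 = 17.85.
Welfare loss = ½ × 141.6667 × 17.85 = 1264.375.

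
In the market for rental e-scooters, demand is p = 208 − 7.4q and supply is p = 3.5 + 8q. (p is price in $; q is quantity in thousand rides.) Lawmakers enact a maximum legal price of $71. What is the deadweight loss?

Competitive equilibrium: 208 − 7.4q = 3.5 + 8q → q* = 13.27922, p* = 109.73377.
At the ceiling p = 71, quantity supplied = (71 − 3.5)/8 = 8.4375.
Willingness to pay at q' = 8.4375: 208 − 7.4·8.4375 = 145.5625.
Δq = 13.27922 − 8.4375 = 4.84172; wedge = 145.5625 − 71 = 74.5625.
Welfare loss = ½ × 4.84172 × 74.5625 = $180.51 thousand.

$180.51 thousand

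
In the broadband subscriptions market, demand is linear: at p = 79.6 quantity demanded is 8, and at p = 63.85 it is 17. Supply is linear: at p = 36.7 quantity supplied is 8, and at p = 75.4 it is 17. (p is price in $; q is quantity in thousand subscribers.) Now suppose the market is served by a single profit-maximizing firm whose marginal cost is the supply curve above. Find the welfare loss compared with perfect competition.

Demand slope = (63.85 − 79.6)/(17 − 8) = −1.75, so p = 93.6 − 1.75q.
Supply slope = (75.4 − 36.7)/(17 − 8) = 4.3, so p = 2.3 + 4.3q.
Competitive equilibrium: 93.6 − 1.75q = 2.3 + 4.3q → q* = 15.0909, p* = 67.1909.
Marginal revenue: MR = 93.6 − 3.5q. Set MR = MC: 93.6 − 3.5q = 2.3 + 4.3q → q_m = 11.7051.
Price p_m = 93.6 − 1.75·11.7051 = 73.1161; MC(q_m) = 2.3 + 4.3·11.7051 = 52.6319.
Competitive q* = 15.0909, so Δq = 3.3858; wedge = 73.1161 − 52.6319 = 20.4842.
DWL = ½ × 3.3858 × 20.4842 = $34.68 thousand.

$34.68 thousand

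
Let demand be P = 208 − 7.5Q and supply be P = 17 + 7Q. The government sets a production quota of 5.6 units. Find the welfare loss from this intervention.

Competitive equilibrium: 208 − 7.5Q = 17 + 7Q → Q* = 13.17241, P* = 109.2069.
At Q = 5.6: demand price = 208 − 7.5·5.6 = 166; supply price = 17 + 7·5.6 = 56.2.
ΔQ = 13.17241 − 5.6 = 7.57241; wedge = 166 − 56.2 = 109.8.
The triangle = ½ × 7.57241 × 109.8 = 415.73.

415.73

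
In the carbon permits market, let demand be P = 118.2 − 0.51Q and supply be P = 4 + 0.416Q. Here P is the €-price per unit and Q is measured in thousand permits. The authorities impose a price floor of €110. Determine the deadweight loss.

Competitive equilibrium: 118.2 − 0.51Q = 4 + 0.416Q → Q* = 123.3261, P* = 55.3037.
At the floor P = 110, quantity demanded = (118.2 − 110)/0.51 = 16.0784.
Sellers' marginal cost at Q' = 16.0784: 4 + 0.416·16.0784 = 10.6886.
ΔQ = 123.3261 − 16.0784 = 107.2477; wedge = 110 − 10.6886 = 99.3114.
Deadweight loss = ½ × 107.2477 × 99.3114 = €5325.46 thousand.

€5325.46 thousand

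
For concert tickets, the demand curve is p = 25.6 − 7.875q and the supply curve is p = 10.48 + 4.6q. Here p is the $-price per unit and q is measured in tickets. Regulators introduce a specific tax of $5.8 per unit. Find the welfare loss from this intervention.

Competitive equilibrium: 25.6 − 7.875q = 10.48 + 4.6q → q* = 1.212, p* = 16.0553.
With the tax, the buyer price exceeds the seller price by 5.8: (25.6 − 7.875q) − (10.48 + 4.6q) = 5.8 → q' = 0.7471.
Δq = 1.212 − 0.7471 = 0.4649; the wedge equals the tax, 5.8.
The triangle = ½ × 0.4649 × 5.8 = $1.35.

$1.35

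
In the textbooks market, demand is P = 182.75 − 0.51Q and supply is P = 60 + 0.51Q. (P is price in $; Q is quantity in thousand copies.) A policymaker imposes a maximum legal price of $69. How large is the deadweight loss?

Competitive equilibrium: 182.75 − 0.51Q = 60 + 0.51Q → Q* = 120.34314, P* = 121.375.
At the ceiling P = 69, quantity supplied = (69 − 60)/0.51 = 17.64706.
Willingness to pay at Q' = 17.64706: 182.75 − 0.51·17.64706 = 173.75.
ΔQ = 120.34314 − 17.64706 = 102.69608; wedge = 173.75 − 69 = 104.75.
Welfare loss = ½ × 102.69608 × 104.75 = $5378.71 thousand.

$5378.71 thousand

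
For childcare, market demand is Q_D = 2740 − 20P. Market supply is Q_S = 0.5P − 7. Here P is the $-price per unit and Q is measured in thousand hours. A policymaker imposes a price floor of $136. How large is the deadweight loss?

In inverse form: demand P = 137 − 0.05Q, supply P = 14 + 2Q.
Competitive equilibrium: 137 − 0.05Q = 14 + 2Q → Q* = 60, P* = 134.
At the floor P = 136, quantity demanded = (137 − 136)/0.05 = 20.
Sellers' marginal cost at Q' = 20: 14 + 2·20 = 54.
ΔQ = 60 − 20 = 40; wedge = 136 − 54 = 82.
Welfare loss = ½ × 40 × 82 = $1640 thousand.

$1640 thousand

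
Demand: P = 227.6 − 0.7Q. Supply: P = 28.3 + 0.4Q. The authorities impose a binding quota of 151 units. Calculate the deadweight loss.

501.02

Competitive equilibrium: 227.6 − 0.7Q = 28.3 + 0.4Q → Q* = 181.1818, P* = 100.7727.
At Q = 151: demand price = 227.6 − 0.7·151 = 121.9; supply price = 28.3 + 0.4·151 = 88.7.
ΔQ = 181.1818 − 151 = 30.1818; wedge = 121.9 − 88.7 = 33.2.
Deadweight loss = ½ × 30.1818 × 33.2 = 501.02.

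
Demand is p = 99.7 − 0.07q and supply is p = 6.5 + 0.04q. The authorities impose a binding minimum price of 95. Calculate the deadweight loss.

33473.14

Competitive equilibrium: 99.7 − 0.07q = 6.5 + 0.04q → q* = 847.272727, p* = 40.390909.
At the floor p = 95, quantity demanded = (99.7 − 95)/0.07 = 67.142857.
Sellers' marginal cost at q' = 67.142857: 6.5 + 0.04·67.142857 = 9.185714.
Δq = 847.272727 − 67.142857 = 780.12987; wedge = 95 − 9.185714 = 85.814286.
Welfare loss = ½ × 780.12987 × 85.814286 = 33473.14.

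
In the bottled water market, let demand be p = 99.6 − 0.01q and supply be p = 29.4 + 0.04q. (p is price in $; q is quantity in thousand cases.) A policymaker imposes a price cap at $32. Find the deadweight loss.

$44823.025 thousand

Competitive equilibrium: 99.6 − 0.01q = 29.4 + 0.04q → q* = 1404, p* = 85.56.
At the ceiling p = 32, quantity supplied = (32 − 29.4)/0.04 = 65.
Willingness to pay at q' = 65: 99.6 − 0.01·65 = 98.95.
Δq = 1404 − 65 = 1339; wedge = 98.95 − 32 = 66.95.
Welfare loss = ½ × 1339 × 66.95 = $44823.025 thousand.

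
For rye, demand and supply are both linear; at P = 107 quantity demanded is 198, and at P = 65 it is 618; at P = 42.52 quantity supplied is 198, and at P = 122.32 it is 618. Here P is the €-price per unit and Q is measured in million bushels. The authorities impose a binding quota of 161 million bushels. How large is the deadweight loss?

€9752.66 million

Demand slope = (65 − 107)/(618 − 198) = −0.1, so P = 126.8 − 0.1Q.
Supply slope = (122.32 − 42.52)/(618 − 198) = 0.19, so P = 4.9 + 0.19Q.
Competitive equilibrium: 126.8 − 0.1Q = 4.9 + 0.19Q → Q* = 420.3448, P* = 84.7655.
At Q = 161: demand price = 126.8 − 0.1·161 = 110.7; supply price = 4.9 + 0.19·161 = 35.49.
ΔQ = 420.3448 − 161 = 259.3448; wedge = 110.7 − 35.49 = 75.21.
Welfare loss = ½ × 259.3448 × 75.21 = €9752.66 million.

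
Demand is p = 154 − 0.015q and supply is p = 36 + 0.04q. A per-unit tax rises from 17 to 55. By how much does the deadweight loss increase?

Competitive equilibrium: 154 − 0.015q = 36 + 0.04q → q* = 2145.4545, p* = 121.8182.
For a per-unit tax t: Δq = t/0.055, so DWL = ½·t·(t/0.055) = t²/0.11.
At t = 17: DWL = 2627.273. At t = 55: DWL = 27500.
Increase = 27500 − 2627.273 = 24872.73.

24872.73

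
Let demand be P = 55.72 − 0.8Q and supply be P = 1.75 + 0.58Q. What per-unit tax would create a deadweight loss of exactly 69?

13.8

Competitive equilibrium: 55.72 − 0.8Q = 1.75 + 0.58Q → Q* = 39.1087, P* = 24.433.
A tax t gives ΔQ = t/1.38 and wedge t, so DWL = t²/2.76.
t²/2.76 = 69 → t² = 190.44 → t = 13.8.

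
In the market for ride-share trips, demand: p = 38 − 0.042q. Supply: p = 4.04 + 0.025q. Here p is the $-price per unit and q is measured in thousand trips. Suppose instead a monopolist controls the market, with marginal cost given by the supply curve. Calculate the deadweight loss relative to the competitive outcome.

$1277.84 thousand

Competitive equilibrium: 38 − 0.042q = 4.04 + 0.025q → q* = 506.8657, p* = 16.7116.
Marginal revenue: MR = 38 − 0.084q. Set MR = MC: 38 − 0.084q = 4.04 + 0.025q → q_m = 311.5596.
Price p_m = 38 − 0.042·311.5596 = 24.9145; MC(q_m) = 4.04 + 0.025·311.5596 = 11.829.
Competitive q* = 506.8657, so Δq = 195.3061; wedge = 24.9145 − 11.829 = 13.0855.
Deadweight loss = ½ × 195.3061 × 13.0855 = $1277.84 thousand.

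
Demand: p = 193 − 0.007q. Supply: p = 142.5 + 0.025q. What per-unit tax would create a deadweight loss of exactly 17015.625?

Competitive equilibrium: 193 − 0.007q = 142.5 + 0.025q → q* = 1578.125, p* = 181.9531.
A tax t gives Δq = t/0.032 and wedge t, so DWL = t²/0.064.
t²/0.064 = 17015.625 → t² = 1089 → t = 33.

33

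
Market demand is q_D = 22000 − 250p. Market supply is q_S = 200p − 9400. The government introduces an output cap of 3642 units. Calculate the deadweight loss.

3755.63

In inverse form: demand p = 88 − 0.004q, supply p = 47 + 0.005q.
Competitive equilibrium: 88 − 0.004q = 47 + 0.005q → q* = 4555.5556, p* = 69.7778.
At q = 3642: demand price = 88 − 0.004·3642 = 73.432; supply price = 47 + 0.005·3642 = 65.21.
Δq = 4555.5556 − 3642 = 913.5556; wedge = 73.432 − 65.21 = 8.222.
Welfare loss = ½ × 913.5556 × 8.222 = 3755.63.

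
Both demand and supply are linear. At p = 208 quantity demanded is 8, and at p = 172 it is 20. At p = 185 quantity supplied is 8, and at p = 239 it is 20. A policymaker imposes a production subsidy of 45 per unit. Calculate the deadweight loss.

Demand slope = (172 − 208)/(20 − 8) = −3, so p = 232 − 3q.
Supply slope = (239 − 185)/(20 − 8) = 4.5, so p = 149 + 4.5q.
Competitive equilibrium: 232 − 3q = 149 + 4.5q → q* = 11.0667, p* = 198.8.
The subsidy lowers effective supply by 45: p = 104 + 4.5q.
New quantity: 232 − 3q = 104 + 4.5q → q' = 17.0667.
Overproduction Δq = 17.0667 − 11.0667 = 6; wedge = subsidy = 45.
Welfare loss = ½ × 6 × 45 = 135.

135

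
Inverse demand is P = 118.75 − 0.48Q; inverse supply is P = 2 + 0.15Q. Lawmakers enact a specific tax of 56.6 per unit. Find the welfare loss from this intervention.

Competitive equilibrium: 118.75 − 0.48Q = 2 + 0.15Q → Q* = 185.3175, P* = 29.7976.
With the tax, the buyer price exceeds the seller price by 56.6: (118.75 − 0.48Q) − (2 + 0.15Q) = 56.6 → Q' = 95.4762.
ΔQ = 185.3175 − 95.4762 = 89.8413; the wedge equals the tax, 56.6.
DWL = ½ × 89.8413 × 56.6 = 2542.51.

2542.51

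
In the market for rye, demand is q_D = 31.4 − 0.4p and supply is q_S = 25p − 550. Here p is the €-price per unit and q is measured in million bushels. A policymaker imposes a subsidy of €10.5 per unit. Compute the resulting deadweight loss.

In inverse form: demand p = 78.5 − 2.5q, supply p = 22 + 0.04q.
Competitive equilibrium: 78.5 − 2.5q = 22 + 0.04q → q* = 22.2441, p* = 22.8898.
The subsidy lowers effective supply by 10.5: p = 11.5 + 0.04q.
New quantity: 78.5 − 2.5q = 11.5 + 0.04q → q' = 26.378.
Overproduction Δq = 26.378 − 22.2441 = 4.1339; wedge = subsidy = 10.5.
Welfare loss = ½ × 4.1339 × 10.5 = €21.70 million.

€21.70 million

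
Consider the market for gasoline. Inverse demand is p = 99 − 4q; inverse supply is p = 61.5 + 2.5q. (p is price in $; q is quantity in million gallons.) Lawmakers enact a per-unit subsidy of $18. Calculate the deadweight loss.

Competitive equilibrium: 99 − 4q = 61.5 + 2.5q → q* = 5.7692, p* = 75.9231.
The subsidy lowers effective supply by 18: p = 43.5 + 2.5q.
New quantity: 99 − 4q = 43.5 + 2.5q → q' = 8.5385.
Overproduction Δq = 8.5385 − 5.7692 = 2.7693; wedge = subsidy = 18.
Welfare loss = ½ × 2.7693 × 18 = $24.92 million.

$24.92 million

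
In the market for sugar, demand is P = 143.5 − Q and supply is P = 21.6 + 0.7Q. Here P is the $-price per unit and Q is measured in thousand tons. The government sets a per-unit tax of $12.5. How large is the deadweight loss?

Competitive equilibrium: 143.5 − Q = 21.6 + 0.7Q → Q* = 71.7059, P* = 71.7941.
With the tax, the buyer price exceeds the seller price by 12.5: (143.5 − Q) − (21.6 + 0.7Q) = 12.5 → Q' = 64.3529.
ΔQ = 71.7059 − 64.3529 = 7.353; the wedge equals the tax, 12.5.
Welfare loss = ½ × 7.353 × 12.5 = $45.96 thousand.

$45.96 thousand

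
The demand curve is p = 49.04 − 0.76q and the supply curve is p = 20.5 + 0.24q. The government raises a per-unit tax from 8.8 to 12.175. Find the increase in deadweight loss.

Competitive equilibrium: 49.04 − 0.76q = 20.5 + 0.24q → q* = 28.54, p* = 27.3496.
For a per-unit tax t: Δq = t/1, so DWL = ½·t·(t/1) = t²/2.
At t = 8.8: DWL = 38.72. At t = 12.175: DWL = 74.115.
Increase = 74.115 − 38.72 = 35.40.

35.40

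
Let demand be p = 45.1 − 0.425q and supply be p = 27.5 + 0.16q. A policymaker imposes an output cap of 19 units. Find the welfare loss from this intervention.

Competitive equilibrium: 45.1 − 0.425q = 27.5 + 0.16q → q* = 30.0855, p* = 32.3137.
At q = 19: demand price = 45.1 − 0.425·19 = 37.025; supply price = 27.5 + 0.16·19 = 30.54.
Δq = 30.0855 − 19 = 11.0855; wedge = 37.025 − 30.54 = 6.485.
The triangle = ½ × 11.0855 × 6.485 = 35.94.

35.94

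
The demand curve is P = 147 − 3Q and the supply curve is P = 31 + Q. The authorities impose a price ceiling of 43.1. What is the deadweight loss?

571.22

Competitive equilibrium: 147 − 3Q = 31 + Q → Q* = 29, P* = 60.
At the ceiling P = 43.1, quantity supplied = (43.1 − 31)/1 = 12.1.
Willingness to pay at Q' = 12.1: 147 − 3·12.1 = 110.7.
ΔQ = 29 − 12.1 = 16.9; wedge = 110.7 − 43.1 = 67.6.
The triangle = ½ × 16.9 × 67.6 = 571.22.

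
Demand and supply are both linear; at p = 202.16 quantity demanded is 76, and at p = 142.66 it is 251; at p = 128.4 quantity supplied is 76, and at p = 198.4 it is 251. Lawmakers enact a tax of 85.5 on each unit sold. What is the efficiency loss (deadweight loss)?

Demand slope = (142.66 − 202.16)/(251 − 76) = −0.34, so p = 228 − 0.34q.
Supply slope = (198.4 − 128.4)/(251 − 76) = 0.4, so p = 98 + 0.4q.
Competitive equilibrium: 228 − 0.34q = 98 + 0.4q → q* = 175.6757, p* = 168.2703.
With the tax, the buyer price exceeds the seller price by 85.5: (228 − 0.34q) − (98 + 0.4q) = 85.5 → q' = 60.1351.
Δq = 175.6757 − 60.1351 = 115.5406; the wedge equals the tax, 85.5.
Welfare loss = ½ × 115.5406 × 85.5 = 4939.36.

4939.36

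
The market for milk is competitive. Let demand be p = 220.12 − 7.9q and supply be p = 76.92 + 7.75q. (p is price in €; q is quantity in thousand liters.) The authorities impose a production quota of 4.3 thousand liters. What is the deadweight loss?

Competitive equilibrium: 220.12 − 7.9q = 76.92 + 7.75q → q* = 9.1502, p* = 147.8337.
At q = 4.3: demand price = 220.12 − 7.9·4.3 = 186.15; supply price = 76.92 + 7.75·4.3 = 110.245.
Δq = 9.1502 − 4.3 = 4.8502; wedge = 186.15 − 110.245 = 75.905.
The triangle = ½ × 4.8502 × 75.905 = €184.08 thousand.

€184.08 thousand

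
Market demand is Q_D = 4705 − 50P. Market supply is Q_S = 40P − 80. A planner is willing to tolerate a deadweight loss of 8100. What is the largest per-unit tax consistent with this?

In inverse form: demand P = 94.1 − 0.02Q, supply P = 2 + 0.025Q.
Competitive equilibrium: 94.1 − 0.02Q = 2 + 0.025Q → Q* = 2046.6667, P* = 53.1667.
A tax t gives ΔQ = t/0.045 and wedge t, so DWL = t²/0.09.
t²/0.09 = 8100 → t² = 729 → t = 27.

27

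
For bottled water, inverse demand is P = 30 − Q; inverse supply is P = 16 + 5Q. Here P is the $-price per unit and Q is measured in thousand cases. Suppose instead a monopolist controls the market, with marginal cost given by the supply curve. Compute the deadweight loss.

$0.33 thousand

Competitive equilibrium: 30 − Q = 16 + 5Q → Q* = 2.3333, P* = 27.6667.
Marginal revenue: MR = 30 − 2Q. Set MR = MC: 30 − 2Q = 16 + 5Q → Q_m = 2.
Price P_m = 30 − 1·2 = 28; MC(Q_m) = 16 + 5·2 = 26.
Competitive Q* = 2.3333, so ΔQ = 0.3333; wedge = 28 − 26 = 2.
Welfare loss = ½ × 0.3333 × 2 = $0.33 thousand.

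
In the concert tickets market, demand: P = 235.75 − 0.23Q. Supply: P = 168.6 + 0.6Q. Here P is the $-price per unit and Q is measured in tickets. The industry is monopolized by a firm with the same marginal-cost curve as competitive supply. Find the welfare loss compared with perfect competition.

$127.89

Competitive equilibrium: 235.75 − 0.23Q = 168.6 + 0.6Q → Q* = 80.9036, P* = 217.1422.
Marginal revenue: MR = 235.75 − 0.46Q. Set MR = MC: 235.75 − 0.46Q = 168.6 + 0.6Q → Q_m = 63.3491.
Price P_m = 235.75 − 0.23·63.3491 = 221.1797; MC(Q_m) = 168.6 + 0.6·63.3491 = 206.6095.
Competitive Q* = 80.9036, so ΔQ = 17.5545; wedge = 221.1797 − 206.6095 = 14.5702.
Deadweight loss = ½ × 17.5545 × 14.5702 = $127.89.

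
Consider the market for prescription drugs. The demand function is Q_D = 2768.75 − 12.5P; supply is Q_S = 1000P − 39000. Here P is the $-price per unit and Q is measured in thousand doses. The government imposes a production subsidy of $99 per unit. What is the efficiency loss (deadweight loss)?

In inverse form: demand P = 221.5 − 0.08Q, supply P = 39 + 0.001Q.
Competitive equilibrium: 221.5 − 0.08Q = 39 + 0.001Q → Q* = 2253.0864, P* = 41.2531.
The subsidy lowers effective supply by 99: P = 0.001Q − 60.
New quantity: 221.5 − 0.08Q = 0.001Q − 60 → Q' = 3475.3086.
Overproduction ΔQ = 3475.3086 − 2253.0864 = 1222.2222; wedge = subsidy = 99.
The triangle = ½ × 1222.2222 × 99 = $60500 thousand.

$60500 thousand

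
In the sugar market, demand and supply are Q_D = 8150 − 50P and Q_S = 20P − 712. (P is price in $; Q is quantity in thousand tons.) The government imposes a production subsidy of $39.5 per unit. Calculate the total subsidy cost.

In inverse form: demand P = 163 − 0.02Q, supply P = 35.6 + 0.05Q.
Competitive equilibrium: 163 − 0.02Q = 35.6 + 0.05Q → Q* = 1820, P* = 126.6.
The subsidy lowers effective supply by 39.5: P = 0.05Q − 3.9.
New quantity: 163 − 0.02Q = 0.05Q − 3.9 → Q' = 2384.2857.
Total subsidy cost = 39.5 × 2384.2857 = $94179.29 thousand.

$94179.29 thousand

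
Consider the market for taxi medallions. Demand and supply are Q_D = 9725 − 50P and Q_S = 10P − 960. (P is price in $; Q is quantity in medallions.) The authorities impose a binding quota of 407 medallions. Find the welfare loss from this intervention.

In inverse form: demand P = 194.5 − 0.02Q, supply P = 96 + 0.1Q.
Competitive equilibrium: 194.5 − 0.02Q = 96 + 0.1Q → Q* = 820.8333, P* = 178.0833.
At Q = 407: demand price = 194.5 − 0.02·407 = 186.36; supply price = 96 + 0.1·407 = 136.7.
ΔQ = 820.8333 − 407 = 413.8333; wedge = 186.36 − 136.7 = 49.66.
Welfare loss = ½ × 413.8333 × 49.66 = $10275.48.

$10275.48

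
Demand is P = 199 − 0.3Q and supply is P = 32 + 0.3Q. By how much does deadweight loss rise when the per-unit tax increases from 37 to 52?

1112.50

Competitive equilibrium: 199 − 0.3Q = 32 + 0.3Q → Q* = 278.3333, P* = 115.5.
For a per-unit tax t: ΔQ = t/0.6, so DWL = ½·t·(t/0.6) = t²/1.2.
At t = 37: DWL = 1140.833. At t = 52: DWL = 2253.333.
Increase = 2253.333 − 1140.833 = 1112.50.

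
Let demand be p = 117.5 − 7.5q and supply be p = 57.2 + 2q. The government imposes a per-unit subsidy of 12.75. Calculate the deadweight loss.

Competitive equilibrium: 117.5 − 7.5q = 57.2 + 2q → q* = 6.3474, p* = 69.8947.
The subsidy lowers effective supply by 12.75: p = 44.45 + 2q.
New quantity: 117.5 − 7.5q = 44.45 + 2q → q' = 7.6895.
Overproduction Δq = 7.6895 − 6.3474 = 1.3421; wedge = subsidy = 12.75.
The triangle = ½ × 1.3421 × 12.75 = 8.56.

8.56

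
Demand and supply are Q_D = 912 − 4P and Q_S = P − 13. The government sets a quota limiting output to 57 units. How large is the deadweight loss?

8265.625

In inverse form: demand P = 228 − 0.25Q, supply P = 13 + Q.
Competitive equilibrium: 228 − 0.25Q = 13 + Q → Q* = 172, P* = 185.
At Q = 57: demand price = 228 − 0.25·57 = 213.75; supply price = 13 + 1·57 = 70.
ΔQ = 172 − 57 = 115; wedge = 213.75 − 70 = 143.75.
Deadweight loss = ½ × 115 × 143.75 = 8265.625.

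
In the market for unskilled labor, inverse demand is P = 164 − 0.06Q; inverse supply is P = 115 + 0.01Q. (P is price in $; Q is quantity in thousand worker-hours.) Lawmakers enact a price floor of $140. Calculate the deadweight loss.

$3150 thousand

Competitive equilibrium: 164 − 0.06Q = 115 + 0.01Q → Q* = 700, P* = 122.
At the floor P = 140, quantity demanded = (164 − 140)/0.06 = 400.
Sellers' marginal cost at Q' = 400: 115 + 0.01·400 = 119.
ΔQ = 700 − 400 = 300; wedge = 140 − 119 = 21.
Welfare loss = ½ × 300 × 21 = $3150 thousand.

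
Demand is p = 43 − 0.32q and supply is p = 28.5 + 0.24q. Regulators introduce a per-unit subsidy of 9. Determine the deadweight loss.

72.32

Competitive equilibrium: 43 − 0.32q = 28.5 + 0.24q → q* = 25.8929, p* = 34.7143.
The subsidy lowers effective supply by 9: p = 19.5 + 0.24q.
New quantity: 43 − 0.32q = 19.5 + 0.24q → q' = 41.9643.
Overproduction Δq = 41.9643 − 25.8929 = 16.0714; wedge = subsidy = 9.
Welfare loss = ½ × 16.0714 × 9 = 72.32.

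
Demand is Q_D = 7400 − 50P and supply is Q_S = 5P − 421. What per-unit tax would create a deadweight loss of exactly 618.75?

In inverse form: demand P = 148 − 0.02Q, supply P = 84.2 + 0.2Q.
Competitive equilibrium: 148 − 0.02Q = 84.2 + 0.2Q → Q* = 290, P* = 142.2.
A tax t gives ΔQ = t/0.22 and wedge t, so DWL = t²/0.44.
t²/0.44 = 618.75 → t² = 272.25 → t = 16.5.

16.5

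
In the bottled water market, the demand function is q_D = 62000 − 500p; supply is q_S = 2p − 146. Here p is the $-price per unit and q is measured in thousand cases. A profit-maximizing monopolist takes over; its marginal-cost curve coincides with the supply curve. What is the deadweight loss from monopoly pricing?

In inverse form: demand p = 124 − 0.002q, supply p = 73 + 0.5q.
Competitive equilibrium: 124 − 0.002q = 73 + 0.5q → q* = 101.5936, p* = 123.7968.
Marginal revenue: MR = 124 − 0.004q. Set MR = MC: 124 − 0.004q = 73 + 0.5q → q_m = 101.1905.
Price p_m = 124 − 0.002·101.1905 = 123.7976; MC(q_m) = 73 + 0.5·101.1905 = 123.5953.
Competitive q* = 101.5936, so Δq = 0.4031; wedge = 123.7976 − 123.5953 = 0.2023.
Welfare loss = ½ × 0.4031 × 0.2023 = $0.04 thousand.

$0.04 thousand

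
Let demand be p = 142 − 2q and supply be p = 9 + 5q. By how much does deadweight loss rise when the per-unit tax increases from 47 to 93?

Competitive equilibrium: 142 − 2q = 9 + 5q → q* = 19, p* = 104.
For a per-unit tax t: Δq = t/7, so DWL = ½·t·(t/7) = t²/14.
At t = 47: DWL = 157.786. At t = 93: DWL = 617.786.
Increase = 617.786 − 157.786 = 460.

460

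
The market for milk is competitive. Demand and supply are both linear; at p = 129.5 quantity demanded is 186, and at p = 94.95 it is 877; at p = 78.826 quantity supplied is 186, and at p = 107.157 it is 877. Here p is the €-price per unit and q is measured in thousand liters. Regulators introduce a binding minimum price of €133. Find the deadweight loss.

€17879.22 thousand

Demand slope = (94.95 − 129.5)/(877 − 186) = −0.05, so p = 138.8 − 0.05q.
Supply slope = (107.157 − 78.826)/(877 − 186) = 0.041, so p = 71.2 + 0.041q.
Competitive equilibrium: 138.8 − 0.05q = 71.2 + 0.041q → q* = 742.8571, p* = 101.6571.
At the floor p = 133, quantity demanded = (138.8 − 133)/0.05 = 116.
Sellers' marginal cost at q' = 116: 71.2 + 0.041·116 = 75.956.
Δq = 742.8571 − 116 = 626.8571; wedge = 133 − 75.956 = 57.044.
Welfare loss = ½ × 626.8571 × 57.044 = €17879.22 thousand.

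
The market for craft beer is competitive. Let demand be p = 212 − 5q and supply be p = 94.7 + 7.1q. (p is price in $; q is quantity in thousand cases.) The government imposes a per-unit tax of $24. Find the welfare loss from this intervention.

$23.80 thousand

Competitive equilibrium: 212 − 5q = 94.7 + 7.1q → q* = 9.6942, p* = 163.5289.
With the tax, the buyer price exceeds the seller price by 24: (212 − 5q) − (94.7 + 7.1q) = 24 → q' = 7.7107.
Δq = 9.6942 − 7.7107 = 1.9835; the wedge equals the tax, 24.
The triangle = ½ × 1.9835 × 24 = $23.80 thousand.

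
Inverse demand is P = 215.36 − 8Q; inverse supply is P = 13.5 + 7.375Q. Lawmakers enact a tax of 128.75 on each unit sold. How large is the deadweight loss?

539.08

Competitive equilibrium: 215.36 − 8Q = 13.5 + 7.375Q → Q* = 13.1291, P* = 110.3272.
With the tax, the buyer price exceeds the seller price by 128.75: (215.36 − 8Q) − (13.5 + 7.375Q) = 128.75 → Q' = 4.7551.
ΔQ = 13.1291 − 4.7551 = 8.374; the wedge equals the tax, 128.75.
The triangle = ½ × 8.374 × 128.75 = 539.08.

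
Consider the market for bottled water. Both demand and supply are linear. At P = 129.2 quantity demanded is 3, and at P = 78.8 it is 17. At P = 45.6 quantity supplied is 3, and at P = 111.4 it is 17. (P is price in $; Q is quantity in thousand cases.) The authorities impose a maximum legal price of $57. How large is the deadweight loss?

$242.66 thousand

Demand slope = (78.8 − 129.2)/(17 − 3) = −3.6, so P = 140 − 3.6Q.
Supply slope = (111.4 − 45.6)/(17 − 3) = 4.7, so P = 31.5 + 4.7Q.
Competitive equilibrium: 140 − 3.6Q = 31.5 + 4.7Q → Q* = 13.0723, P* = 92.9398.
At the ceiling P = 57, quantity supplied = (57 − 31.5)/4.7 = 5.4255.
Willingness to pay at Q' = 5.4255: 140 − 3.6·5.4255 = 120.4682.
ΔQ = 13.0723 − 5.4255 = 7.6468; wedge = 120.4682 − 57 = 63.4682.
DWL = ½ × 7.6468 × 63.4682 = $242.66 thousand.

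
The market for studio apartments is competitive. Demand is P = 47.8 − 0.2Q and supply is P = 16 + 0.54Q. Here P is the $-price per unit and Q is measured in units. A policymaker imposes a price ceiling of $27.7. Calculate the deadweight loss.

Competitive equilibrium: 47.8 − 0.2Q = 16 + 0.54Q → Q* = 42.97297, P* = 39.20541.
At the ceiling P = 27.7, quantity supplied = (27.7 − 16)/0.54 = 21.66667.
Willingness to pay at Q' = 21.66667: 47.8 − 0.2·21.66667 = 43.46667.
ΔQ = 42.97297 − 21.66667 = 21.3063; wedge = 43.46667 − 27.7 = 15.76667.
The triangle = ½ × 21.3063 × 15.76667 = $167.96.

$167.96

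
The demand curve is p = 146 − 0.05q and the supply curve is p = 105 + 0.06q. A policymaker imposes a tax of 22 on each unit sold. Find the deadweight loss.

Competitive equilibrium: 146 − 0.05q = 105 + 0.06q → q* = 372.7273, p* = 127.3636.
With the tax, the buyer price exceeds the seller price by 22: (146 − 0.05q) − (105 + 0.06q) = 22 → q' = 172.7273.
Δq = 372.7273 − 172.7273 = 200; the wedge equals the tax, 22.
Welfare loss = ½ × 200 × 22 = 2200.

2200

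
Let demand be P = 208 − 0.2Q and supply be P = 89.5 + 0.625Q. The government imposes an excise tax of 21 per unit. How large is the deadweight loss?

Competitive equilibrium: 208 − 0.2Q = 89.5 + 0.625Q → Q* = 143.6364, P* = 179.2727.
With the tax, the buyer price exceeds the seller price by 21: (208 − 0.2Q) − (89.5 + 0.625Q) = 21 → Q' = 118.1818.
ΔQ = 143.6364 − 118.1818 = 25.4546; the wedge equals the tax, 21.
Deadweight loss = ½ × 25.4546 × 21 = 267.27.

267.27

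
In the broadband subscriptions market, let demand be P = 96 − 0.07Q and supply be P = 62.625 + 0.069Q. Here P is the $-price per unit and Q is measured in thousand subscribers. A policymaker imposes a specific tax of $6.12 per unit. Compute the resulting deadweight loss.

Competitive equilibrium: 96 − 0.07Q = 62.625 + 0.069Q → Q* = 240.1079, P* = 79.1924.
With the tax, the buyer price exceeds the seller price by 6.12: (96 − 0.07Q) − (62.625 + 0.069Q) = 6.12 → Q' = 196.0791.
ΔQ = 240.1079 − 196.0791 = 44.0288; the wedge equals the tax, 6.12.
DWL = ½ × 44.0288 × 6.12 = $134.73 thousand.

$134.73 thousand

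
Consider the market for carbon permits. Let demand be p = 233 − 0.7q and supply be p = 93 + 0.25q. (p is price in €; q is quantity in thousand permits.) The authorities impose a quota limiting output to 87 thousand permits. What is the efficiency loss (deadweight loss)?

Competitive equilibrium: 233 − 0.7q = 93 + 0.25q → q* = 147.3684, p* = 129.8421.
At q = 87: demand price = 233 − 0.7·87 = 172.1; supply price = 93 + 0.25·87 = 114.75.
Δq = 147.3684 − 87 = 60.3684; wedge = 172.1 − 114.75 = 57.35.
Deadweight loss = ½ × 60.3684 × 57.35 = €1731.06 thousand.

€1731.06 thousand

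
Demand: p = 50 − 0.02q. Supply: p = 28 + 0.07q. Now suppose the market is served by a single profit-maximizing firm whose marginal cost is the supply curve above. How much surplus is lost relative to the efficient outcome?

88.89

Competitive equilibrium: 50 − 0.02q = 28 + 0.07q → q* = 244.4444, p* = 45.1111.
Marginal revenue: MR = 50 − 0.04q. Set MR = MC: 50 − 0.04q = 28 + 0.07q → q_m = 200.
Price p_m = 50 − 0.02·200 = 46; MC(q_m) = 28 + 0.07·200 = 42.
Competitive q* = 244.4444, so Δq = 44.4444; wedge = 46 − 42 = 4.
Welfare loss = ½ × 44.4444 × 4 = 88.89.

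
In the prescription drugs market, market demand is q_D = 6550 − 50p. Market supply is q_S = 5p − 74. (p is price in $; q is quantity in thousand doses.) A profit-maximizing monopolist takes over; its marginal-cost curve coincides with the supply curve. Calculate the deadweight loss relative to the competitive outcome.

$213.11 thousand

In inverse form: demand p = 131 − 0.02q, supply p = 14.8 + 0.2q.
Competitive equilibrium: 131 − 0.02q = 14.8 + 0.2q → q* = 528.1818, p* = 120.4364.
Marginal revenue: MR = 131 − 0.04q. Set MR = MC: 131 − 0.04q = 14.8 + 0.2q → q_m = 484.1667.
Price p_m = 131 − 0.02·484.1667 = 121.3167; MC(q_m) = 14.8 + 0.2·484.1667 = 111.6333.
Competitive q* = 528.1818, so Δq = 44.0151; wedge = 121.3167 − 111.6333 = 9.6834.
Deadweight loss = ½ × 44.0151 × 9.6834 = $213.11 thousand.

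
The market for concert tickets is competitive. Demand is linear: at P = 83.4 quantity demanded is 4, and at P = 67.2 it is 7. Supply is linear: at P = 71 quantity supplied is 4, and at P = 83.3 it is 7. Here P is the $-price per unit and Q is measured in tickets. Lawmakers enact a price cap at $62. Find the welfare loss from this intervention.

$58.20

Demand slope = (67.2 − 83.4)/(7 − 4) = −5.4, so P = 105 − 5.4Q.
Supply slope = (83.3 − 71)/(7 − 4) = 4.1, so P = 54.6 + 4.1Q.
Competitive equilibrium: 105 − 5.4Q = 54.6 + 4.1Q → Q* = 5.3053, P* = 76.3516.
At the ceiling P = 62, quantity supplied = (62 − 54.6)/4.1 = 1.8049.
Willingness to pay at Q' = 1.8049: 105 − 5.4·1.8049 = 95.2535.
ΔQ = 5.3053 − 1.8049 = 3.5004; wedge = 95.2535 − 62 = 33.2535.
Welfare loss = ½ × 3.5004 × 33.2535 = $58.20.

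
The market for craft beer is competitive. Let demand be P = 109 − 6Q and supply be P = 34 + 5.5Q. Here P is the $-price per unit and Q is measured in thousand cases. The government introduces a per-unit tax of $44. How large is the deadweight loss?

$84.17 thousand

Competitive equilibrium: 109 − 6Q = 34 + 5.5Q → Q* = 6.5217, P* = 69.8696.
With the tax, the buyer price exceeds the seller price by 44: (109 − 6Q) − (34 + 5.5Q) = 44 → Q' = 2.6957.
ΔQ = 6.5217 − 2.6957 = 3.826; the wedge equals the tax, 44.
DWL = ½ × 3.826 × 44 = $84.17 thousand.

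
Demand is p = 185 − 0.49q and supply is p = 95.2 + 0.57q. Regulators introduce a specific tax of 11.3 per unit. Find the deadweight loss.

Competitive equilibrium: 185 − 0.49q = 95.2 + 0.57q → q* = 84.717, p* = 143.4887.
With the tax, the buyer price exceeds the seller price by 11.3: (185 − 0.49q) − (95.2 + 0.57q) = 11.3 → q' = 74.0566.
Δq = 84.717 − 74.0566 = 10.6604; the wedge equals the tax, 11.3.
DWL = ½ × 10.6604 × 11.3 = 60.23.

60.23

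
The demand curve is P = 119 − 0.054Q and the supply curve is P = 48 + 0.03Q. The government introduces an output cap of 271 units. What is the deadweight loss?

13849.47

Competitive equilibrium: 119 − 0.054Q = 48 + 0.03Q → Q* = 845.2381, P* = 73.3571.
At Q = 271: demand price = 119 − 0.054·271 = 104.366; supply price = 48 + 0.03·271 = 56.13.
ΔQ = 845.2381 − 271 = 574.2381; wedge = 104.366 − 56.13 = 48.236.
The triangle = ½ × 574.2381 × 48.236 = 13849.47.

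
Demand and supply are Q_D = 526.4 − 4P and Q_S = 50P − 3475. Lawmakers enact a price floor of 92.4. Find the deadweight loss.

723.36

In inverse form: demand P = 131.6 − 0.25Q, supply P = 69.5 + 0.02Q.
Competitive equilibrium: 131.6 − 0.25Q = 69.5 + 0.02Q → Q* = 230, P* = 74.1.
At the floor P = 92.4, quantity demanded = (131.6 − 92.4)/0.25 = 156.8.
Sellers' marginal cost at Q' = 156.8: 69.5 + 0.02·156.8 = 72.636.
ΔQ = 230 − 156.8 = 73.2; wedge = 92.4 − 72.636 = 19.764.
Welfare loss = ½ × 73.2 × 19.764 = 723.36.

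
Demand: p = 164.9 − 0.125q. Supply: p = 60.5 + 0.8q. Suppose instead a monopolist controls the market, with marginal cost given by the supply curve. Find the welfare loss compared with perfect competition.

83.50

Competitive equilibrium: 164.9 − 0.125q = 60.5 + 0.8q → q* = 112.8649, p* = 150.7919.
Marginal revenue: MR = 164.9 − 0.25q. Set MR = MC: 164.9 − 0.25q = 60.5 + 0.8q → q_m = 99.4286.
Price p_m = 164.9 − 0.125·99.4286 = 152.4714; MC(q_m) = 60.5 + 0.8·99.4286 = 140.0429.
Competitive q* = 112.8649, so Δq = 13.4363; wedge = 152.4714 − 140.0429 = 12.4285.
Deadweight loss = ½ × 13.4363 × 12.4285 = 83.50.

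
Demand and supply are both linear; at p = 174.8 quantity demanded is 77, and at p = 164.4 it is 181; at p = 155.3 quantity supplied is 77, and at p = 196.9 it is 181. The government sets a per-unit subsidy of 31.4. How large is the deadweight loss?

985.96

Demand slope = (164.4 − 174.8)/(181 − 77) = −0.1, so p = 182.5 − 0.1q.
Supply slope = (196.9 − 155.3)/(181 − 77) = 0.4, so p = 124.5 + 0.4q.
Competitive equilibrium: 182.5 − 0.1q = 124.5 + 0.4q → q* = 116, p* = 170.9.
The subsidy lowers effective supply by 31.4: p = 93.1 + 0.4q.
New quantity: 182.5 − 0.1q = 93.1 + 0.4q → q' = 178.8.
Overproduction Δq = 178.8 − 116 = 62.8; wedge = subsidy = 31.4.
DWL = ½ × 62.8 × 31.4 = 985.96.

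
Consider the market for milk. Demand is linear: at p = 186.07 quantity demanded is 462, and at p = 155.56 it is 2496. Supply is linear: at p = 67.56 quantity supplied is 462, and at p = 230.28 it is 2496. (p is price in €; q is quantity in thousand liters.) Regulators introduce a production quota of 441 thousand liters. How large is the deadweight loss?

€76428.71 thousand

Demand slope = (155.56 − 186.07)/(2496 − 462) = −0.015, so p = 193 − 0.015q.
Supply slope = (230.28 − 67.56)/(2496 − 462) = 0.08, so p = 30.6 + 0.08q.
Competitive equilibrium: 193 − 0.015q = 30.6 + 0.08q → q* = 1709.4737, p* = 167.3579.
At q = 441: demand price = 193 − 0.015·441 = 186.385; supply price = 30.6 + 0.08·441 = 65.88.
Δq = 1709.4737 − 441 = 1268.4737; wedge = 186.385 − 65.88 = 120.505.
DWL = ½ × 1268.4737 × 120.505 = €76428.71 thousand.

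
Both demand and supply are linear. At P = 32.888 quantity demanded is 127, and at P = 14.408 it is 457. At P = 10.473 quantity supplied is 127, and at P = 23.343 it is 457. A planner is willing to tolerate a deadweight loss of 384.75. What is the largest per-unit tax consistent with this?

Demand slope = (14.408 − 32.888)/(457 − 127) = −0.056, so P = 40 − 0.056Q.
Supply slope = (23.343 − 10.473)/(457 − 127) = 0.039, so P = 5.52 + 0.039Q.
Competitive equilibrium: 40 − 0.056Q = 5.52 + 0.039Q → Q* = 362.9474, P* = 19.6749.
A tax t gives ΔQ = t/0.095 and wedge t, so DWL = t²/0.19.
t²/0.19 = 384.75 → t² = 73.1025 → t = 8.55.

8.55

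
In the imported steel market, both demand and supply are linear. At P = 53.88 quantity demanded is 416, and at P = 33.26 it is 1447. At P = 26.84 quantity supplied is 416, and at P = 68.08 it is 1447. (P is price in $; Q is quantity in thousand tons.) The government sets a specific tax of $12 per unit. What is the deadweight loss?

$1200 thousand

Demand slope = (33.26 − 53.88)/(1447 − 416) = −0.02, so P = 62.2 − 0.02Q.
Supply slope = (68.08 − 26.84)/(1447 − 416) = 0.04, so P = 10.2 + 0.04Q.
Competitive equilibrium: 62.2 − 0.02Q = 10.2 + 0.04Q → Q* = 866.6667, P* = 44.8667.
With the tax, the buyer price exceeds the seller price by 12: (62.2 − 0.02Q) − (10.2 + 0.04Q) = 12 → Q' = 666.6667.
ΔQ = 866.6667 − 666.6667 = 200; the wedge equals the tax, 12.
DWL = ½ × 200 × 12 = $1200 thousand.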